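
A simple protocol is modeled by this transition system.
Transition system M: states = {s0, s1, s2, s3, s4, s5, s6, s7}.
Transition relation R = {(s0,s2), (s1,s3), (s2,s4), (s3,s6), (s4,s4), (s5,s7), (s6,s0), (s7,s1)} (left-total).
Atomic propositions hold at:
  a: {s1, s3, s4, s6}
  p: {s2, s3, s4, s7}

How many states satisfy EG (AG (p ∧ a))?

1

Sat(p ∧ a) = {s3, s4}
AG (p ∧ a): greatest fixpoint, start Z0 = {s3, s4}, keep only states in Sat with every successor in Z. Z1 = {s4}; fixed.
Sat(AG (p ∧ a)) = {s4}
EG (AG (p ∧ a)): greatest fixpoint, start Z0 = {s4}, keep only states in Sat with some successor in Z. Already a fixed point.
Sat(EG (AG (p ∧ a))) = {s4}
|Sat(EG (AG (p ∧ a)))| = |{s4}| = 1.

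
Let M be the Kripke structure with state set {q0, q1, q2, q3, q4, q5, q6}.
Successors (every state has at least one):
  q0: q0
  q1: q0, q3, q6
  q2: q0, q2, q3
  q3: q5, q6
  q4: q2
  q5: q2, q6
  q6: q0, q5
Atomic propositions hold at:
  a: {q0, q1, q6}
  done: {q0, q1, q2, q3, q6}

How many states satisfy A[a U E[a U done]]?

5

E[a U done]: least fixpoint, start Z0 = Sat(done) = {q0, q1, q2, q3, q6}, add states in Sat(a) with some successor in Z. Already a fixed point.
Sat(E[a U done]) = {q0, q1, q2, q3, q6}
A[a U E[a U done]]: least fixpoint, start Z0 = Sat(E[a U done]) = {q0, q1, q2, q3, q6}, add states in Sat(a) with every successor in Z. Already a fixed point.
Sat(A[a U E[a U done]]) = {q0, q1, q2, q3, q6}
|Sat(A[a U E[a U done]])| = |{q0, q1, q2, q3, q6}| = 5.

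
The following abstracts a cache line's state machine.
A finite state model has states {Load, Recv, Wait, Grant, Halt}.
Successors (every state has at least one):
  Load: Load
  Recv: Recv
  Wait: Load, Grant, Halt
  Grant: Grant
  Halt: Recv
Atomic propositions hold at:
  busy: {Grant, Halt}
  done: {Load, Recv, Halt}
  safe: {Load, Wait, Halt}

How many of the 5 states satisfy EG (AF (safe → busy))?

Sat(safe → busy) = {Recv, Grant, Halt}
AF (safe → busy): least fixpoint, start Z0 = {Recv, Grant, Halt}, add states with every successor in Z. Already a fixed point.
Sat(AF (safe → busy)) = {Recv, Grant, Halt}
EG (AF (safe → busy)): greatest fixpoint, start Z0 = {Recv, Grant, Halt}, keep only states in Sat with some successor in Z. Already a fixed point.
Sat(EG (AF (safe → busy))) = {Recv, Grant, Halt}
|Sat(EG (AF (safe → busy)))| = |{Recv, Grant, Halt}| = 3.

3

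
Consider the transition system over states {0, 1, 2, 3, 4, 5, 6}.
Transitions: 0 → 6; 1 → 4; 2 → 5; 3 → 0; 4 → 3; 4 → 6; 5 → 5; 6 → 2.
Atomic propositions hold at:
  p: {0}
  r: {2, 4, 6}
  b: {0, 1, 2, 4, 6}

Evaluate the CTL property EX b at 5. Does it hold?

Sat(EX b) = {s : some successor in {0, 1, 2, 4, 6}} = {0, 1, 3, 4, 6}
5 ∉ Sat(EX b) = {0, 1, 3, 4, 6}, so the formula does not hold at 5.

No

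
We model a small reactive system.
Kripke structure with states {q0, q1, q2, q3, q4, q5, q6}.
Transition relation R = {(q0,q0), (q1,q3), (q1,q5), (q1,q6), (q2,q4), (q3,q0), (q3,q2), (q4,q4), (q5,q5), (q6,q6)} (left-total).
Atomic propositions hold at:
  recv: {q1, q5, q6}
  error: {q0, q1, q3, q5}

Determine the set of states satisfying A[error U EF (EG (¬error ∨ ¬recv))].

Sat(¬error) = {q2, q4, q6}
Sat(¬recv) = {q0, q2, q3, q4}
Sat(¬error ∨ ¬recv) = {q0, q2, q3, q4, q6}
EG (¬error ∨ ¬recv): greatest fixpoint, start Z0 = {q0, q2, q3, q4, q6}, keep only states in Sat with some successor in Z. Already a fixed point.
Sat(EG (¬error ∨ ¬recv)) = {q0, q2, q3, q4, q6}
EF (EG (¬error ∨ ¬recv)): least fixpoint, start Z0 = {q0, q2, q3, q4, q6}, add states with some successor in Z. Z1 = {q0, q1, q2, q3, q4, q6}; fixed.
Sat(EF (EG (¬error ∨ ¬recv))) = {q0, q1, q2, q3, q4, q6}
A[error U EF (EG (¬error ∨ ¬recv))]: least fixpoint, start Z0 = Sat(EF (EG (¬error ∨ ¬recv))) = {q0, q1, q2, q3, q4, q6}, add states in Sat(error) with every successor in Z. Already a fixed point.
Sat(A[error U EF (EG (¬error ∨ ¬recv))]) = {q0, q1, q2, q3, q4, q6}

{q0, q1, q2, q3, q4, q6}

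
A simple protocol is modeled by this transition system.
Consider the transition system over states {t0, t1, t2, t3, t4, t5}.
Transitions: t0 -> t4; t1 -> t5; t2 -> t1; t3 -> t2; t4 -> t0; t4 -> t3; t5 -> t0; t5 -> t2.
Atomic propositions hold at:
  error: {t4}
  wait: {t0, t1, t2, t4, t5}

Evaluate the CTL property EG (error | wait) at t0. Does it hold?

Yes

Sat(error | wait) = {t0, t1, t2, t4, t5}
EG (error | wait): greatest fixpoint, start Z0 = {t0, t1, t2, t4, t5}, keep only states in Sat with some successor in Z. Already a fixed point.
Sat(EG (error | wait)) = {t0, t1, t2, t4, t5}
t0 ∈ Sat(EG (error | wait)) = {t0, t1, t2, t4, t5}, so the formula holds at t0.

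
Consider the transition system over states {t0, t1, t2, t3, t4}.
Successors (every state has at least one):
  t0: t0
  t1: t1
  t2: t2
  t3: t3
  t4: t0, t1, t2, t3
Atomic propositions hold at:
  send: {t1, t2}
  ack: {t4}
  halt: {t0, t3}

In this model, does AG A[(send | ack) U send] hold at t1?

Sat(send | ack) = {t1, t2, t4}
A[(send | ack) U send]: least fixpoint, start Z0 = Sat(send) = {t1, t2}, add states in Sat(send | ack) with every successor in Z. Already a fixed point.
Sat(A[(send | ack) U send]) = {t1, t2}
AG A[(send | ack) U send]: greatest fixpoint, start Z0 = {t1, t2}, keep only states in Sat with every successor in Z. Already a fixed point.
Sat(AG A[(send | ack) U send]) = {t1, t2}
t1 ∈ Sat(AG A[(send | ack) U send]) = {t1, t2}, so the formula holds at t1.

Yes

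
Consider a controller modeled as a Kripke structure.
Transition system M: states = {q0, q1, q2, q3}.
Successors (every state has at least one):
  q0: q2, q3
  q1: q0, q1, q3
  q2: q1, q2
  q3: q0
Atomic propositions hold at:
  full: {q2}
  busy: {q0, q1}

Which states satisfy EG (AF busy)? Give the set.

{q0, q1, q3}

AF busy: least fixpoint, start Z0 = {q0, q1}, add states with every successor in Z. Z1 = {q0, q1, q3}; fixed.
Sat(AF busy) = {q0, q1, q3}
EG (AF busy): greatest fixpoint, start Z0 = {q0, q1, q3}, keep only states in Sat with some successor in Z. Already a fixed point.
Sat(EG (AF busy)) = {q0, q1, q3}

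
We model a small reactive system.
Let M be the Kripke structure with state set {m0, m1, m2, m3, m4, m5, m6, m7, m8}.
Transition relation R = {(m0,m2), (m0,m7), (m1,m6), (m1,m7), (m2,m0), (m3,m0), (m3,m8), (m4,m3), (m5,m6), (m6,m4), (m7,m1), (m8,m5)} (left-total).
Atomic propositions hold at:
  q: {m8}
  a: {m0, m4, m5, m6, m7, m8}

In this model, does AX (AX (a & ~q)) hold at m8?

Sat(~q) = {m0, m1, m2, m3, m4, m5, m6, m7}
Sat(a & ~q) = {m0, m4, m5, m6, m7}
Sat(AX (a & ~q)) = {s : every successor in {m0, m4, m5, m6, m7}} = {m1, m2, m5, m6, m8}
Sat(AX (AX (a & ~q))) = {s : every successor in {m1, m2, m5, m6, m8}} = {m5, m7, m8}
m8 ∈ Sat(AX (AX (a & ~q))) = {m5, m7, m8}, so the formula holds at m8.

Yes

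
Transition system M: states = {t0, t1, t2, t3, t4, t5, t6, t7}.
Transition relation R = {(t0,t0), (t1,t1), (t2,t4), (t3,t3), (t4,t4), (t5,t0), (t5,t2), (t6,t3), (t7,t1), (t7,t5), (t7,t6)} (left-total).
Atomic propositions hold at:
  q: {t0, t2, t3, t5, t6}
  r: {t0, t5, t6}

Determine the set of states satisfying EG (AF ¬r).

{t1, t2, t3, t4, t6, t7}

Sat(¬r) = {t1, t2, t3, t4, t7}
AF ¬r: least fixpoint, start Z0 = {t1, t2, t3, t4, t7}, add states with every successor in Z. Z1 = {t1, t2, t3, t4, t6, t7}; fixed.
Sat(AF ¬r) = {t1, t2, t3, t4, t6, t7}
EG (AF ¬r): greatest fixpoint, start Z0 = {t1, t2, t3, t4, t6, t7}, keep only states in Sat with some successor in Z. Already a fixed point.
Sat(EG (AF ¬r)) = {t1, t2, t3, t4, t6, t7}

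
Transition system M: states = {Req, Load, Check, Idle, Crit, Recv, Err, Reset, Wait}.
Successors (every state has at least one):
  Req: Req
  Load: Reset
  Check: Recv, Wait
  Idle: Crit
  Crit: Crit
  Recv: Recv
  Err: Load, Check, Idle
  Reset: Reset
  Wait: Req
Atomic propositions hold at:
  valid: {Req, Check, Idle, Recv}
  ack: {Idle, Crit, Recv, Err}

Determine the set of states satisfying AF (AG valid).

{Req, Check, Recv, Wait}

AG valid: greatest fixpoint, start Z0 = {Req, Check, Idle, Recv}, keep only states in Sat with every successor in Z. Z1 = {Req, Recv}; fixed.
Sat(AG valid) = {Req, Recv}
AF (AG valid): least fixpoint, start Z0 = {Req, Recv}, add states with every successor in Z. Z1 = {Req, Recv, Wait}; Z2 = {Req, Check, Recv, Wait}; fixed.
Sat(AF (AG valid)) = {Req, Check, Recv, Wait}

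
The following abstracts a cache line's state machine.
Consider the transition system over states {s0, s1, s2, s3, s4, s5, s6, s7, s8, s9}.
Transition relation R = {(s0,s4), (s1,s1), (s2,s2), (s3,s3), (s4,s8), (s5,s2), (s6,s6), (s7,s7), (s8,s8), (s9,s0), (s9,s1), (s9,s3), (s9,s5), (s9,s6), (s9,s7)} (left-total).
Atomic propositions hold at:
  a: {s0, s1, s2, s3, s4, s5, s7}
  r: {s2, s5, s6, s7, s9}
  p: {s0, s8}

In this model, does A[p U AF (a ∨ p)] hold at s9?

Sat(a ∨ p) = {s0, s1, s2, s3, s4, s5, s7, s8}
AF (a ∨ p): least fixpoint, start Z0 = {s0, s1, s2, s3, s4, s5, s7, s8}, add states with every successor in Z. Already a fixed point.
Sat(AF (a ∨ p)) = {s0, s1, s2, s3, s4, s5, s7, s8}
A[p U AF (a ∨ p)]: least fixpoint, start Z0 = Sat(AF (a ∨ p)) = {s0, s1, s2, s3, s4, s5, s7, s8}, add states in Sat(p) with every successor in Z. Already a fixed point.
Sat(A[p U AF (a ∨ p)]) = {s0, s1, s2, s3, s4, s5, s7, s8}
s9 ∉ Sat(A[p U AF (a ∨ p)]) = {s0, s1, s2, s3, s4, s5, s7, s8}, so the formula does not hold at s9.

No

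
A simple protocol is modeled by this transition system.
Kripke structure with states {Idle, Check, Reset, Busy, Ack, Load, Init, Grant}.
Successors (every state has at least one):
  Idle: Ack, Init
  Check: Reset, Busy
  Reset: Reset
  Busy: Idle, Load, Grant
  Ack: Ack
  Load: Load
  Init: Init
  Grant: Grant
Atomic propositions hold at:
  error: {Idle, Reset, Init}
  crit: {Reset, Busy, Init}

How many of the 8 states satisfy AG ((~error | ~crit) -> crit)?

2

Sat(~error) = {Check, Busy, Ack, Load, Grant}
Sat(~crit) = {Idle, Check, Ack, Load, Grant}
Sat(~error | ~crit) = {Idle, Check, Busy, Ack, Load, Grant}
Sat((~error | ~crit) -> crit) = {Reset, Busy, Init}
AG ((~error | ~crit) -> crit): greatest fixpoint, start Z0 = {Reset, Busy, Init}, keep only states in Sat with every successor in Z. Z1 = {Reset, Init}; fixed.
Sat(AG ((~error | ~crit) -> crit)) = {Reset, Init}
|Sat(AG ((~error | ~crit) -> crit))| = |{Reset, Init}| = 2.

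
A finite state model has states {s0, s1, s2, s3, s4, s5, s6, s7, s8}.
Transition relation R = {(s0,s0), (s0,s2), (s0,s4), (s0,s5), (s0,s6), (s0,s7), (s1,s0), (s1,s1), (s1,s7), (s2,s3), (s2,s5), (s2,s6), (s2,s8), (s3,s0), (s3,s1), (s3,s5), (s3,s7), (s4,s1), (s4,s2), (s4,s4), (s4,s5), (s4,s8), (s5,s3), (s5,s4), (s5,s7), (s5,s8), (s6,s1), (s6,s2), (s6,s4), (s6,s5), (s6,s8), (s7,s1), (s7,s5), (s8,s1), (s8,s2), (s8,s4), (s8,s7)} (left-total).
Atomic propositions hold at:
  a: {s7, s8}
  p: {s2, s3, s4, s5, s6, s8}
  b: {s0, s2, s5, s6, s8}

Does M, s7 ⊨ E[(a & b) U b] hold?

No

Sat(a & b) = {s8}
E[(a & b) U b]: least fixpoint, start Z0 = Sat(b) = {s0, s2, s5, s6, s8}, add states in Sat(a & b) with some successor in Z. Already a fixed point.
Sat(E[(a & b) U b]) = {s0, s2, s5, s6, s8}
s7 ∉ Sat(E[(a & b) U b]) = {s0, s2, s5, s6, s8}, so the formula does not hold at s7.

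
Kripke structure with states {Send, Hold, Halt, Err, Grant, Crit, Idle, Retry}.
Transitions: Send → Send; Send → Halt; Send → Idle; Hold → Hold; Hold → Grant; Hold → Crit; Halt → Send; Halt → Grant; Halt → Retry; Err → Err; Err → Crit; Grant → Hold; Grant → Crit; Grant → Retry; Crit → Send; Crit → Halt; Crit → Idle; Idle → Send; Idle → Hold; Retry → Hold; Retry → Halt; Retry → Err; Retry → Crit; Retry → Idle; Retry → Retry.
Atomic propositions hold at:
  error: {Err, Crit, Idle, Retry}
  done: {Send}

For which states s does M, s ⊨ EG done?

EG done: greatest fixpoint, start Z0 = {Send}, keep only states in Sat with some successor in Z. Already a fixed point.
Sat(EG done) = {Send}

{Send}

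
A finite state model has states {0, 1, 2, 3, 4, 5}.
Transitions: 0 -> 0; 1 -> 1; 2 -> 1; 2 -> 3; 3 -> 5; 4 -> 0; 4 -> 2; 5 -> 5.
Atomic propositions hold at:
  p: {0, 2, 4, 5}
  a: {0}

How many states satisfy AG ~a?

4

Sat(~a) = {1, 2, 3, 4, 5}
AG ~a: greatest fixpoint, start Z0 = {1, 2, 3, 4, 5}, keep only states in Sat with every successor in Z. Z1 = {1, 2, 3, 5}; fixed.
Sat(AG ~a) = {1, 2, 3, 5}
|Sat(AG ~a)| = |{1, 2, 3, 5}| = 4.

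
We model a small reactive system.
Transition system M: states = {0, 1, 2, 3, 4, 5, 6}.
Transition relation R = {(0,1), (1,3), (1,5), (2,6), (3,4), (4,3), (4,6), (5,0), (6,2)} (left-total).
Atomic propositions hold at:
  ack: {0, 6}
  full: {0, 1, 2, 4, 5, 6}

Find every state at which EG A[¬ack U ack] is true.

Sat(¬ack) = {1, 2, 3, 4, 5}
A[¬ack U ack]: least fixpoint, start Z0 = Sat(ack) = {0, 6}, add states in Sat(¬ack) with every successor in Z. Z1 = {0, 2, 5, 6}; fixed.
Sat(A[¬ack U ack]) = {0, 2, 5, 6}
EG A[¬ack U ack]: greatest fixpoint, start Z0 = {0, 2, 5, 6}, keep only states in Sat with some successor in Z. Z1 = {2, 5, 6}; Z2 = {2, 6}; fixed.
Sat(EG A[¬ack U ack]) = {2, 6}

{2, 6}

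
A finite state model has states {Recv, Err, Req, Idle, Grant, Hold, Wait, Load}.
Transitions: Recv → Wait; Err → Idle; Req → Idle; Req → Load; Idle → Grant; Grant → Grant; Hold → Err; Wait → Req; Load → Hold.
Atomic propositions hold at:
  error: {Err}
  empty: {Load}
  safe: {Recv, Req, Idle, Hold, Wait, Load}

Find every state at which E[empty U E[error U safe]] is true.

{Recv, Err, Req, Idle, Hold, Wait, Load}

E[error U safe]: least fixpoint, start Z0 = Sat(safe) = {Recv, Req, Idle, Hold, Wait, Load}, add states in Sat(error) with some successor in Z. Z1 = {Recv, Err, Req, Idle, Hold, Wait, Load}; fixed.
Sat(E[error U safe]) = {Recv, Err, Req, Idle, Hold, Wait, Load}
E[empty U E[error U safe]]: least fixpoint, start Z0 = Sat(E[error U safe]) = {Recv, Err, Req, Idle, Hold, Wait, Load}, add states in Sat(empty) with some successor in Z. Already a fixed point.
Sat(E[empty U E[error U safe]]) = {Recv, Err, Req, Idle, Hold, Wait, Load}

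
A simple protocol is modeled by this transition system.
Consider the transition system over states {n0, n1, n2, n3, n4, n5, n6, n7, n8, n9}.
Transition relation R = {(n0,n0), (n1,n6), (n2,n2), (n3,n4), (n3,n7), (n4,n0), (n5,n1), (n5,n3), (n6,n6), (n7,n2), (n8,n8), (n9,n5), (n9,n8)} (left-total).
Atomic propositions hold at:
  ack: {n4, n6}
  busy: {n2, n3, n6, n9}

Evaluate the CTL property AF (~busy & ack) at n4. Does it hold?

Sat(~busy) = {n0, n1, n4, n5, n7, n8}
Sat(~busy & ack) = {n4}
AF (~busy & ack): least fixpoint, start Z0 = {n4}, add states with every successor in Z. Already a fixed point.
Sat(AF (~busy & ack)) = {n4}
n4 ∈ Sat(AF (~busy & ack)) = {n4}, so the formula holds at n4.

Yes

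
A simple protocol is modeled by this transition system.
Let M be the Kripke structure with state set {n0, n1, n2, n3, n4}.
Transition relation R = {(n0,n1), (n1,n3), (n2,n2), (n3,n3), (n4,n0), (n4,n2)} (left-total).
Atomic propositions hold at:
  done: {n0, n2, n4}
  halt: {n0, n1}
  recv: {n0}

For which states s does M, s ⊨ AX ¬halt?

Sat(¬halt) = {n2, n3, n4}
Sat(AX ¬halt) = {s : every successor in {n2, n3, n4}} = {n1, n2, n3}

{n1, n2, n3}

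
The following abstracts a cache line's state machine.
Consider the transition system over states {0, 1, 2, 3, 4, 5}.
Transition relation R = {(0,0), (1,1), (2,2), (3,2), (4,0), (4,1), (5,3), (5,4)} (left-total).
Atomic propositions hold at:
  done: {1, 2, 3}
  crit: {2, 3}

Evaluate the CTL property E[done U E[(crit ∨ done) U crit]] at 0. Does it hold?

Sat(crit ∨ done) = {1, 2, 3}
E[(crit ∨ done) U crit]: least fixpoint, start Z0 = Sat(crit) = {2, 3}, add states in Sat(crit ∨ done) with some successor in Z. Already a fixed point.
Sat(E[(crit ∨ done) U crit]) = {2, 3}
E[done U E[(crit ∨ done) U crit]]: least fixpoint, start Z0 = Sat(E[(crit ∨ done) U crit]) = {2, 3}, add states in Sat(done) with some successor in Z. Already a fixed point.
Sat(E[done U E[(crit ∨ done) U crit]]) = {2, 3}
0 ∉ Sat(E[done U E[(crit ∨ done) U crit]]) = {2, 3}, so the formula does not hold at 0.

No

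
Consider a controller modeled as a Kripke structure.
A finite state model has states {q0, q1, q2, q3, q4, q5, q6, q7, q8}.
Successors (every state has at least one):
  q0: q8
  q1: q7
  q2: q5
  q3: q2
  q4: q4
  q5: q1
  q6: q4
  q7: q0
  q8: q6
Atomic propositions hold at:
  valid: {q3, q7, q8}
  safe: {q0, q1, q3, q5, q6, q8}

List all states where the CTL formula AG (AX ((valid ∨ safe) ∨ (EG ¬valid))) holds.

{q0, q1, q2, q4, q5, q6, q7, q8}

Sat(valid ∨ safe) = {q0, q1, q3, q5, q6, q7, q8}
Sat(¬valid) = {q0, q1, q2, q4, q5, q6}
EG ¬valid: greatest fixpoint, start Z0 = {q0, q1, q2, q4, q5, q6}, keep only states in Sat with some successor in Z. Z1 = {q2, q4, q5, q6}; Z2 = {q2, q4, q6}; Z3 = {q4, q6}; fixed.
Sat(EG ¬valid) = {q4, q6}
Sat((valid ∨ safe) ∨ (EG ¬valid)) = {q0, q1, q3, q4, q5, q6, q7, q8}
Sat(AX ((valid ∨ safe) ∨ (EG ¬valid))) = {s : every successor in {q0, q1, q3, q4, q5, q6, q7, q8}} = {q0, q1, q2, q4, q5, q6, q7, q8}
AG (AX ((valid ∨ safe) ∨ (EG ¬valid))): greatest fixpoint, start Z0 = {q0, q1, q2, q4, q5, q6, q7, q8}, keep only states in Sat with every successor in Z. Already a fixed point.
Sat(AG (AX ((valid ∨ safe) ∨ (EG ¬valid)))) = {q0, q1, q2, q4, q5, q6, q7, q8}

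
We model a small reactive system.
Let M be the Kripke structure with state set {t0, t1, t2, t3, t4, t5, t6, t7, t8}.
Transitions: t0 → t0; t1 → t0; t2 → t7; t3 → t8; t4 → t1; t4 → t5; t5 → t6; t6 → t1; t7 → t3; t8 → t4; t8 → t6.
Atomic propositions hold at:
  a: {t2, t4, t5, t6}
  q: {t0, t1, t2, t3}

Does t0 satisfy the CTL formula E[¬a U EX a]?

No

Sat(¬a) = {t0, t1, t3, t7, t8}
Sat(EX a) = {s : some successor in {t2, t4, t5, t6}} = {t4, t5, t8}
E[¬a U EX a]: least fixpoint, start Z0 = Sat(EX a) = {t4, t5, t8}, add states in Sat(¬a) with some successor in Z. Z1 = {t3, t4, t5, t8}; Z2 = {t3, t4, t5, t7, t8}; fixed.
Sat(E[¬a U EX a]) = {t3, t4, t5, t7, t8}
t0 ∉ Sat(E[¬a U EX a]) = {t3, t4, t5, t7, t8}, so the formula does not hold at t0.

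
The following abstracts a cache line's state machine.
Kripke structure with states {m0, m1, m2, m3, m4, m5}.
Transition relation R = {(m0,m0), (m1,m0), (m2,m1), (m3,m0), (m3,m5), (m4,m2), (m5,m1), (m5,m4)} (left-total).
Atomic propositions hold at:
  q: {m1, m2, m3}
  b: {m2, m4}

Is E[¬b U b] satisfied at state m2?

Yes

Sat(¬b) = {m0, m1, m3, m5}
E[¬b U b]: least fixpoint, start Z0 = Sat(b) = {m2, m4}, add states in Sat(¬b) with some successor in Z. Z1 = {m2, m4, m5}; Z2 = {m2, m3, m4, m5}; fixed.
Sat(E[¬b U b]) = {m2, m3, m4, m5}
m2 ∈ Sat(E[¬b U b]) = {m2, m3, m4, m5}, so the formula holds at m2.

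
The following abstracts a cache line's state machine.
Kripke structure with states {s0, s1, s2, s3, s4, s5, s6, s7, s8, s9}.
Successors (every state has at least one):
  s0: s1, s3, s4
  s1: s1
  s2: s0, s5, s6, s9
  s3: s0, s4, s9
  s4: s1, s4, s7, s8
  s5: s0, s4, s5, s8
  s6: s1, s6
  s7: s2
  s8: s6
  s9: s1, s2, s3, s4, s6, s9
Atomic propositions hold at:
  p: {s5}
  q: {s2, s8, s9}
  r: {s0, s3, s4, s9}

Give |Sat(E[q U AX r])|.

Sat(AX r) = {s : every successor in {s0, s3, s4, s9}} = {s3}
E[q U AX r]: least fixpoint, start Z0 = Sat(AX r) = {s3}, add states in Sat(q) with some successor in Z. Z1 = {s3, s9}; Z2 = {s2, s3, s9}; fixed.
Sat(E[q U AX r]) = {s2, s3, s9}
|Sat(E[q U AX r])| = |{s2, s3, s9}| = 3.

3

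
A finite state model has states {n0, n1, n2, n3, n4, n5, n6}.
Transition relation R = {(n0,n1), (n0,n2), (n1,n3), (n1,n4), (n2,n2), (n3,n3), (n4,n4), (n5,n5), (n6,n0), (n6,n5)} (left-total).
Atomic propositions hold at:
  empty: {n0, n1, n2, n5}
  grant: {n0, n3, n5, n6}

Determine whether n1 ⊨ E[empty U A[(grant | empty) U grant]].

Yes

Sat(grant | empty) = {n0, n1, n2, n3, n5, n6}
A[(grant | empty) U grant]: least fixpoint, start Z0 = Sat(grant) = {n0, n3, n5, n6}, add states in Sat(grant | empty) with every successor in Z. Already a fixed point.
Sat(A[(grant | empty) U grant]) = {n0, n3, n5, n6}
E[empty U A[(grant | empty) U grant]]: least fixpoint, start Z0 = Sat(A[(grant | empty) U grant]) = {n0, n3, n5, n6}, add states in Sat(empty) with some successor in Z. Z1 = {n0, n1, n3, n5, n6}; fixed.
Sat(E[empty U A[(grant | empty) U grant]]) = {n0, n1, n3, n5, n6}
n1 ∈ Sat(E[empty U A[(grant | empty) U grant]]) = {n0, n1, n3, n5, n6}, so the formula holds at n1.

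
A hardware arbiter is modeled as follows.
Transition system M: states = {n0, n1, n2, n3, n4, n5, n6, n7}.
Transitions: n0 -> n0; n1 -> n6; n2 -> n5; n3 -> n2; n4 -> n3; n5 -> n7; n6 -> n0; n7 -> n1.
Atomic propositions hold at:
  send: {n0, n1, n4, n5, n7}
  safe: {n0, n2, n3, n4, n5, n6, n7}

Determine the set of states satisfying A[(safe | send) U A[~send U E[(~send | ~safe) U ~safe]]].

{n1, n2, n3, n4, n5, n7}

Sat(safe | send) = {n0, n1, n2, n3, n4, n5, n6, n7}
Sat(~send) = {n2, n3, n6}
Sat(~safe) = {n1}
Sat(~send | ~safe) = {n1, n2, n3, n6}
E[(~send | ~safe) U ~safe]: least fixpoint, start Z0 = Sat(~safe) = {n1}, add states in Sat(~send | ~safe) with some successor in Z. Already a fixed point.
Sat(E[(~send | ~safe) U ~safe]) = {n1}
A[~send U E[(~send | ~safe) U ~safe]]: least fixpoint, start Z0 = Sat(E[(~send | ~safe) U ~safe]) = {n1}, add states in Sat(~send) with every successor in Z. Already a fixed point.
Sat(A[~send U E[(~send | ~safe) U ~safe]]) = {n1}
A[(safe | send) U A[~send U E[(~send | ~safe) U ~safe]]]: least fixpoint, start Z0 = Sat(A[~send U E[(~send | ~safe) U ~safe]]) = {n1}, add states in Sat(safe | send) with every successor in Z. Z1 = {n1, n7}; Z2 = {n1, n5, n7}; Z3 = {n1, n2, n5, n7}; Z4 = {n1, n2, n3, n5, n7}; Z5 = {n1, n2, n3, n4, n5, n7}; fixed.
Sat(A[(safe | send) U A[~send U E[(~send | ~safe) U ~safe]]]) = {n1, n2, n3, n4, n5, n7}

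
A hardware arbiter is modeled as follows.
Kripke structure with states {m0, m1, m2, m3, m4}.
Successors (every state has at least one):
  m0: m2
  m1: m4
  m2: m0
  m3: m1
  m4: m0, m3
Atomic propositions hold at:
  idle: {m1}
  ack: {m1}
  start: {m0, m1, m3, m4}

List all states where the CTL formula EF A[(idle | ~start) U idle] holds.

{m1, m3, m4}

Sat(~start) = {m2}
Sat(idle | ~start) = {m1, m2}
A[(idle | ~start) U idle]: least fixpoint, start Z0 = Sat(idle) = {m1}, add states in Sat(idle | ~start) with every successor in Z. Already a fixed point.
Sat(A[(idle | ~start) U idle]) = {m1}
EF A[(idle | ~start) U idle]: least fixpoint, start Z0 = {m1}, add states with some successor in Z. Z1 = {m1, m3}; Z2 = {m1, m3, m4}; fixed.
Sat(EF A[(idle | ~start) U idle]) = {m1, m3, m4}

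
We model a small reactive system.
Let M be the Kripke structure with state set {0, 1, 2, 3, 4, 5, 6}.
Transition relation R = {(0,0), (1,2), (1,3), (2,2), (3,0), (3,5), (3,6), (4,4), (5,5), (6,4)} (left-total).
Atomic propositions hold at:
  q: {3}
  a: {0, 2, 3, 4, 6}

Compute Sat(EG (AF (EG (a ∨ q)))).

Sat(a ∨ q) = {0, 2, 3, 4, 6}
EG (a ∨ q): greatest fixpoint, start Z0 = {0, 2, 3, 4, 6}, keep only states in Sat with some successor in Z. Already a fixed point.
Sat(EG (a ∨ q)) = {0, 2, 3, 4, 6}
AF (EG (a ∨ q)): least fixpoint, start Z0 = {0, 2, 3, 4, 6}, add states with every successor in Z. Z1 = {0, 1, 2, 3, 4, 6}; fixed.
Sat(AF (EG (a ∨ q))) = {0, 1, 2, 3, 4, 6}
EG (AF (EG (a ∨ q))): greatest fixpoint, start Z0 = {0, 1, 2, 3, 4, 6}, keep only states in Sat with some successor in Z. Already a fixed point.
Sat(EG (AF (EG (a ∨ q)))) = {0, 1, 2, 3, 4, 6}

{0, 1, 2, 3, 4, 6}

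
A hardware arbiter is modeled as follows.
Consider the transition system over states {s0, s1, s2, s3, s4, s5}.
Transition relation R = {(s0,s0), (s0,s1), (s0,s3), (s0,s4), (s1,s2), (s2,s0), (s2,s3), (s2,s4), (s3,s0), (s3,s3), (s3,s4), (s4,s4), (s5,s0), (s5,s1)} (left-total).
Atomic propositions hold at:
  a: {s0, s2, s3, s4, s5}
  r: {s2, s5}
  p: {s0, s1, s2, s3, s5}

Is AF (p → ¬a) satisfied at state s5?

Sat(¬a) = {s1}
Sat(p → ¬a) = {s1, s4}
AF (p → ¬a): least fixpoint, start Z0 = {s1, s4}, add states with every successor in Z. Already a fixed point.
Sat(AF (p → ¬a)) = {s1, s4}
s5 ∉ Sat(AF (p → ¬a)) = {s1, s4}, so the formula does not hold at s5.

No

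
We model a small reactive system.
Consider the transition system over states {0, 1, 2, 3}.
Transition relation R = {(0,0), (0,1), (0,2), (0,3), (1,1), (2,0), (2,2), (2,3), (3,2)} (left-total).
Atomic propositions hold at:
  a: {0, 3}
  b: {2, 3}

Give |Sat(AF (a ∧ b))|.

1

Sat(a ∧ b) = {3}
AF (a ∧ b): least fixpoint, start Z0 = {3}, add states with every successor in Z. Already a fixed point.
Sat(AF (a ∧ b)) = {3}
|Sat(AF (a ∧ b))| = |{3}| = 1.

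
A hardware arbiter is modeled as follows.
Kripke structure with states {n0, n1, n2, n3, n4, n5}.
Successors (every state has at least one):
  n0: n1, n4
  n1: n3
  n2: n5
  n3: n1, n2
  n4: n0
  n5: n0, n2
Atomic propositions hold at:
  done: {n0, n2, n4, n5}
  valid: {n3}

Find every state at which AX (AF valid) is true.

{n1}

AF valid: least fixpoint, start Z0 = {n3}, add states with every successor in Z. Z1 = {n1, n3}; fixed.
Sat(AF valid) = {n1, n3}
Sat(AX (AF valid)) = {s : every successor in {n1, n3}} = {n1}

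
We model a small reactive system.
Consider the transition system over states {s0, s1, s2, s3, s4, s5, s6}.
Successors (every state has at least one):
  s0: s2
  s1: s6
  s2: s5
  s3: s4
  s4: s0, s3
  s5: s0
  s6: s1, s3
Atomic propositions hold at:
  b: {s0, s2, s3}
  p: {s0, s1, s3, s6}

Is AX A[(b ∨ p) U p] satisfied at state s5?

Sat(b ∨ p) = {s0, s1, s2, s3, s6}
A[(b ∨ p) U p]: least fixpoint, start Z0 = Sat(p) = {s0, s1, s3, s6}, add states in Sat(b ∨ p) with every successor in Z. Already a fixed point.
Sat(A[(b ∨ p) U p]) = {s0, s1, s3, s6}
Sat(AX A[(b ∨ p) U p]) = {s : every successor in {s0, s1, s3, s6}} = {s1, s4, s5, s6}
s5 ∈ Sat(AX A[(b ∨ p) U p]) = {s1, s4, s5, s6}, so the formula holds at s5.

Yes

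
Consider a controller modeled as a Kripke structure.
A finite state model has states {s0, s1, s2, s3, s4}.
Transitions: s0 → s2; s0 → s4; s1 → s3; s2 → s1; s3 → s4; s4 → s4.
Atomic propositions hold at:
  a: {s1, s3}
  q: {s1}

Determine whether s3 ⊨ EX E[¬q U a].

No

Sat(¬q) = {s0, s2, s3, s4}
E[¬q U a]: least fixpoint, start Z0 = Sat(a) = {s1, s3}, add states in Sat(¬q) with some successor in Z. Z1 = {s1, s2, s3}; Z2 = {s0, s1, s2, s3}; fixed.
Sat(E[¬q U a]) = {s0, s1, s2, s3}
Sat(EX E[¬q U a]) = {s : some successor in {s0, s1, s2, s3}} = {s0, s1, s2}
s3 ∉ Sat(EX E[¬q U a]) = {s0, s1, s2}, so the formula does not hold at s3.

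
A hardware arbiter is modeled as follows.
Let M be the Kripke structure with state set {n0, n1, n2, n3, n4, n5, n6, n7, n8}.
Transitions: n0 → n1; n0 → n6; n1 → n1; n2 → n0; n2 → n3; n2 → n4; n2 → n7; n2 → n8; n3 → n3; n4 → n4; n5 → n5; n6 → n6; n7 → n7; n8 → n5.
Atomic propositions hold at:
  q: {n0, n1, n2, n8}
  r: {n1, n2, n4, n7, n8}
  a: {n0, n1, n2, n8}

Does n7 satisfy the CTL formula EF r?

EF r: least fixpoint, start Z0 = {n1, n2, n4, n7, n8}, add states with some successor in Z. Z1 = {n0, n1, n2, n4, n7, n8}; fixed.
Sat(EF r) = {n0, n1, n2, n4, n7, n8}
n7 ∈ Sat(EF r) = {n0, n1, n2, n4, n7, n8}, so the formula holds at n7.

Yes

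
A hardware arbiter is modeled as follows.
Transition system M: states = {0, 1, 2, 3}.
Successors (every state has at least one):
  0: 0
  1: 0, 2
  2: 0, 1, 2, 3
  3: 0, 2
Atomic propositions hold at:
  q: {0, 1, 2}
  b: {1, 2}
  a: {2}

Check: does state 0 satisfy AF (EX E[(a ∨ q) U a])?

Sat(a ∨ q) = {0, 1, 2}
E[(a ∨ q) U a]: least fixpoint, start Z0 = Sat(a) = {2}, add states in Sat(a ∨ q) with some successor in Z. Z1 = {1, 2}; fixed.
Sat(E[(a ∨ q) U a]) = {1, 2}
Sat(EX E[(a ∨ q) U a]) = {s : some successor in {1, 2}} = {1, 2, 3}
AF (EX E[(a ∨ q) U a]): least fixpoint, start Z0 = {1, 2, 3}, add states with every successor in Z. Already a fixed point.
Sat(AF (EX E[(a ∨ q) U a])) = {1, 2, 3}
0 ∉ Sat(AF (EX E[(a ∨ q) U a])) = {1, 2, 3}, so the formula does not hold at 0.

No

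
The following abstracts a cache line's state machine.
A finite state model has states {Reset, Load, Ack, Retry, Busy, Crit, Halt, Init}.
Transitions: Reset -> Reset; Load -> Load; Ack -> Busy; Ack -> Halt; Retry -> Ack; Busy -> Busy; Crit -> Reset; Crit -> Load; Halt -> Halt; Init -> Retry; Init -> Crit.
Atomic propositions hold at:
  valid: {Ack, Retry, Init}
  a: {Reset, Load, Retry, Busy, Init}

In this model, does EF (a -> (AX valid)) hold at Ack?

Sat(AX valid) = {s : every successor in {Ack, Retry, Init}} = {Retry}
Sat(a -> (AX valid)) = {Ack, Retry, Crit, Halt}
EF (a -> (AX valid)): least fixpoint, start Z0 = {Ack, Retry, Crit, Halt}, add states with some successor in Z. Z1 = {Ack, Retry, Crit, Halt, Init}; fixed.
Sat(EF (a -> (AX valid))) = {Ack, Retry, Crit, Halt, Init}
Ack ∈ Sat(EF (a -> (AX valid))) = {Ack, Retry, Crit, Halt, Init}, so the formula holds at Ack.

Yes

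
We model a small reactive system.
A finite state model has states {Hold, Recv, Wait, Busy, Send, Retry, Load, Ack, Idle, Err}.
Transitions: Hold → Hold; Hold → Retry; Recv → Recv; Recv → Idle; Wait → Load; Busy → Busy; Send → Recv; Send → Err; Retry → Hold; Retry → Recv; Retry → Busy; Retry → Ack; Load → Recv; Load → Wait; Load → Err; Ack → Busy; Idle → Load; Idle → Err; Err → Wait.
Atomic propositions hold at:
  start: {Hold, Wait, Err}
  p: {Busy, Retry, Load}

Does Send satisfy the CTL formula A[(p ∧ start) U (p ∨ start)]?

Sat(p ∧ start) = ∅
Sat(p ∨ start) = {Hold, Wait, Busy, Retry, Load, Err}
A[(p ∧ start) U (p ∨ start)]: least fixpoint, start Z0 = Sat((p ∨ start)) = {Hold, Wait, Busy, Retry, Load, Err}, add states in Sat(p ∧ start) with every successor in Z. Already a fixed point.
Sat(A[(p ∧ start) U (p ∨ start)]) = {Hold, Wait, Busy, Retry, Load, Err}
Send ∉ Sat(A[(p ∧ start) U (p ∨ start)]) = {Hold, Wait, Busy, Retry, Load, Err}, so the formula does not hold at Send.

No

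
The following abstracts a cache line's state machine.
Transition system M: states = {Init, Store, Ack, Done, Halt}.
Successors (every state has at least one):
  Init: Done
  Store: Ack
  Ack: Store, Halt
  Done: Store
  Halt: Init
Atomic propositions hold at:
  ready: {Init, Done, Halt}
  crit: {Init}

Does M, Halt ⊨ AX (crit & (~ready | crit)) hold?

Yes

Sat(~ready) = {Store, Ack}
Sat(~ready | crit) = {Init, Store, Ack}
Sat(crit & (~ready | crit)) = {Init}
Sat(AX (crit & (~ready | crit))) = {s : every successor in {Init}} = {Halt}
Halt ∈ Sat(AX (crit & (~ready | crit))) = {Halt}, so the formula holds at Halt.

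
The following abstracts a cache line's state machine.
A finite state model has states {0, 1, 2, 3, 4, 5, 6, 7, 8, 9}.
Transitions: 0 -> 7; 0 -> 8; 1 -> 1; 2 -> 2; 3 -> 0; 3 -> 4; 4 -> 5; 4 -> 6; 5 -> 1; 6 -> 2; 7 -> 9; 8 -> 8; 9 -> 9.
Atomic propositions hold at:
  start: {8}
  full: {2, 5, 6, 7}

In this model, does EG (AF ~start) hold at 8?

No

Sat(~start) = {0, 1, 2, 3, 4, 5, 6, 7, 9}
AF ~start: least fixpoint, start Z0 = {0, 1, 2, 3, 4, 5, 6, 7, 9}, add states with every successor in Z. Already a fixed point.
Sat(AF ~start) = {0, 1, 2, 3, 4, 5, 6, 7, 9}
EG (AF ~start): greatest fixpoint, start Z0 = {0, 1, 2, 3, 4, 5, 6, 7, 9}, keep only states in Sat with some successor in Z. Already a fixed point.
Sat(EG (AF ~start)) = {0, 1, 2, 3, 4, 5, 6, 7, 9}
8 ∉ Sat(EG (AF ~start)) = {0, 1, 2, 3, 4, 5, 6, 7, 9}, so the formula does not hold at 8.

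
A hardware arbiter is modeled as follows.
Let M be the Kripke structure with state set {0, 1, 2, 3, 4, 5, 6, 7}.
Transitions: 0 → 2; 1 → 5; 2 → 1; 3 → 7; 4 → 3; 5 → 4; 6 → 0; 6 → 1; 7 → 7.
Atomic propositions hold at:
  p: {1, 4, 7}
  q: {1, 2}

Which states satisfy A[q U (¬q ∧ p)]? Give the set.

Sat(¬q) = {0, 3, 4, 5, 6, 7}
Sat(¬q ∧ p) = {4, 7}
A[q U (¬q ∧ p)]: least fixpoint, start Z0 = Sat((¬q ∧ p)) = {4, 7}, add states in Sat(q) with every successor in Z. Already a fixed point.
Sat(A[q U (¬q ∧ p)]) = {4, 7}

{4, 7}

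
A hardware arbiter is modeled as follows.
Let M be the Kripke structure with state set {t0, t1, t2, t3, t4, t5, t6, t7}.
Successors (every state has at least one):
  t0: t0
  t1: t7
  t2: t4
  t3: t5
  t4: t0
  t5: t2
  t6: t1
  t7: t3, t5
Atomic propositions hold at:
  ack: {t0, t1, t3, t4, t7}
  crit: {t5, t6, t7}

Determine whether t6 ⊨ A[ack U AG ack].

AG ack: greatest fixpoint, start Z0 = {t0, t1, t3, t4, t7}, keep only states in Sat with every successor in Z. Z1 = {t0, t1, t4}; Z2 = {t0, t4}; fixed.
Sat(AG ack) = {t0, t4}
A[ack U AG ack]: least fixpoint, start Z0 = Sat(AG ack) = {t0, t4}, add states in Sat(ack) with every successor in Z. Already a fixed point.
Sat(A[ack U AG ack]) = {t0, t4}
t6 ∉ Sat(A[ack U AG ack]) = {t0, t4}, so the formula does not hold at t6.

No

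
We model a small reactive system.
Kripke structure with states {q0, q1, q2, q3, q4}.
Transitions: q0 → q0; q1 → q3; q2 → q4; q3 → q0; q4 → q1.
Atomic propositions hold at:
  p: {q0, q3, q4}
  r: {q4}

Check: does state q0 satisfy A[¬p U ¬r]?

Sat(¬p) = {q1, q2}
Sat(¬r) = {q0, q1, q2, q3}
A[¬p U ¬r]: least fixpoint, start Z0 = Sat(¬r) = {q0, q1, q2, q3}, add states in Sat(¬p) with every successor in Z. Already a fixed point.
Sat(A[¬p U ¬r]) = {q0, q1, q2, q3}
q0 ∈ Sat(A[¬p U ¬r]) = {q0, q1, q2, q3}, so the formula holds at q0.

Yes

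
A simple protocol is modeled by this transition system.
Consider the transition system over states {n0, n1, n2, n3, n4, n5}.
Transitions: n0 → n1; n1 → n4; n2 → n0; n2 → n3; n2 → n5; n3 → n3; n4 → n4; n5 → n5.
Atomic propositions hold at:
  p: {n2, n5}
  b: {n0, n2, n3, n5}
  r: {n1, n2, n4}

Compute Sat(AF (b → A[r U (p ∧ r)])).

Sat(p ∧ r) = {n2}
A[r U (p ∧ r)]: least fixpoint, start Z0 = Sat((p ∧ r)) = {n2}, add states in Sat(r) with every successor in Z. Already a fixed point.
Sat(A[r U (p ∧ r)]) = {n2}
Sat(b → A[r U (p ∧ r)]) = {n1, n2, n4}
AF (b → A[r U (p ∧ r)]): least fixpoint, start Z0 = {n1, n2, n4}, add states with every successor in Z. Z1 = {n0, n1, n2, n4}; fixed.
Sat(AF (b → A[r U (p ∧ r)])) = {n0, n1, n2, n4}

{n0, n1, n2, n4}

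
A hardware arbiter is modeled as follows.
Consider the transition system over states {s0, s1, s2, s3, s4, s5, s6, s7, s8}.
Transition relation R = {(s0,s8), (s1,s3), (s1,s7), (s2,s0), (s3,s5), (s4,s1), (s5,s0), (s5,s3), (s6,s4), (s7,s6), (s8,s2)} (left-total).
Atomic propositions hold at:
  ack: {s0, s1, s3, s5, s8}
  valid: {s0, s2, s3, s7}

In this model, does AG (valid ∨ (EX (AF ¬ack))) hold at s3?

Yes

Sat(¬ack) = {s2, s4, s6, s7}
AF ¬ack: least fixpoint, start Z0 = {s2, s4, s6, s7}, add states with every successor in Z. Z1 = {s2, s4, s6, s7, s8}; Z2 = {s0, s2, s4, s6, s7, s8}; fixed.
Sat(AF ¬ack) = {s0, s2, s4, s6, s7, s8}
Sat(EX (AF ¬ack)) = {s : some successor in {s0, s2, s4, s6, s7, s8}} = {s0, s1, s2, s5, s6, s7, s8}
Sat(valid ∨ (EX (AF ¬ack))) = {s0, s1, s2, s3, s5, s6, s7, s8}
AG (valid ∨ (EX (AF ¬ack))): greatest fixpoint, start Z0 = {s0, s1, s2, s3, s5, s6, s7, s8}, keep only states in Sat with every successor in Z. Z1 = {s0, s1, s2, s3, s5, s7, s8}; Z2 = {s0, s1, s2, s3, s5, s8}; Z3 = {s0, s2, s3, s5, s8}; fixed.
Sat(AG (valid ∨ (EX (AF ¬ack)))) = {s0, s2, s3, s5, s8}
s3 ∈ Sat(AG (valid ∨ (EX (AF ¬ack)))) = {s0, s2, s3, s5, s8}, so the formula holds at s3.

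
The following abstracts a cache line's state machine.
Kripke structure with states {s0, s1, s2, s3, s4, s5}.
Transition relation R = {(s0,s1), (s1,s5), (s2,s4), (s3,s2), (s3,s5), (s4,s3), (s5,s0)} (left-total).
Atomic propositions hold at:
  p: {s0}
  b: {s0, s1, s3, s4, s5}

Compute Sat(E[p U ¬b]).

Sat(¬b) = {s2}
E[p U ¬b]: least fixpoint, start Z0 = Sat(¬b) = {s2}, add states in Sat(p) with some successor in Z. Already a fixed point.
Sat(E[p U ¬b]) = {s2}

{s2}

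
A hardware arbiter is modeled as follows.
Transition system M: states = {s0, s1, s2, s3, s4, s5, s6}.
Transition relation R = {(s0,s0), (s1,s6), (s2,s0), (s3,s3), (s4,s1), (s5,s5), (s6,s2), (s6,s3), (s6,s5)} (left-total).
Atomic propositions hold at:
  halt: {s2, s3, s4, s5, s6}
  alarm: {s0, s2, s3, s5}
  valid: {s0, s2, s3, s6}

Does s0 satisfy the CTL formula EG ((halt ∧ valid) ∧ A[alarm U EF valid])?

No

Sat(halt ∧ valid) = {s2, s3, s6}
EF valid: least fixpoint, start Z0 = {s0, s2, s3, s6}, add states with some successor in Z. Z1 = {s0, s1, s2, s3, s6}; Z2 = {s0, s1, s2, s3, s4, s6}; fixed.
Sat(EF valid) = {s0, s1, s2, s3, s4, s6}
A[alarm U EF valid]: least fixpoint, start Z0 = Sat(EF valid) = {s0, s1, s2, s3, s4, s6}, add states in Sat(alarm) with every successor in Z. Already a fixed point.
Sat(A[alarm U EF valid]) = {s0, s1, s2, s3, s4, s6}
Sat((halt ∧ valid) ∧ A[alarm U EF valid]) = {s2, s3, s6}
EG ((halt ∧ valid) ∧ A[alarm U EF valid]): greatest fixpoint, start Z0 = {s2, s3, s6}, keep only states in Sat with some successor in Z. Z1 = {s3, s6}; fixed.
Sat(EG ((halt ∧ valid) ∧ A[alarm U EF valid])) = {s3, s6}
s0 ∉ Sat(EG ((halt ∧ valid) ∧ A[alarm U EF valid])) = {s3, s6}, so the formula does not hold at s0.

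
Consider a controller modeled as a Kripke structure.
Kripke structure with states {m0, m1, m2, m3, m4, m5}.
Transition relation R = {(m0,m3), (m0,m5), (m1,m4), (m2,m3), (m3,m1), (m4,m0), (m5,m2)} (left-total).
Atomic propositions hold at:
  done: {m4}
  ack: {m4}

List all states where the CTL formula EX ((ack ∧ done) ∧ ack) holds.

{m1}

Sat(ack ∧ done) = {m4}
Sat((ack ∧ done) ∧ ack) = {m4}
Sat(EX ((ack ∧ done) ∧ ack)) = {s : some successor in {m4}} = {m1}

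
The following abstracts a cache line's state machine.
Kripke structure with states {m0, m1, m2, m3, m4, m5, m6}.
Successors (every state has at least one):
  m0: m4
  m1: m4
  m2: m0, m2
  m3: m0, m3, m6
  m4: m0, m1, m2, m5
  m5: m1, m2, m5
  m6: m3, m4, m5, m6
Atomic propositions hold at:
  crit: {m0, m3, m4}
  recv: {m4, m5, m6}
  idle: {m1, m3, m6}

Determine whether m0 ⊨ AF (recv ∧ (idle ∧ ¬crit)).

No

Sat(¬crit) = {m1, m2, m5, m6}
Sat(idle ∧ ¬crit) = {m1, m6}
Sat(recv ∧ (idle ∧ ¬crit)) = {m6}
AF (recv ∧ (idle ∧ ¬crit)): least fixpoint, start Z0 = {m6}, add states with every successor in Z. Already a fixed point.
Sat(AF (recv ∧ (idle ∧ ¬crit))) = {m6}
m0 ∉ Sat(AF (recv ∧ (idle ∧ ¬crit))) = {m6}, so the formula does not hold at m0.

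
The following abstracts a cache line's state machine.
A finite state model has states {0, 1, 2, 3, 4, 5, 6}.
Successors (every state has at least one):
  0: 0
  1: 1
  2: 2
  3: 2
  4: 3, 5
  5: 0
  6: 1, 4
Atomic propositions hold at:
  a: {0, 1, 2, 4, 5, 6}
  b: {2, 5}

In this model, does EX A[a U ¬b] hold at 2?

No

Sat(¬b) = {0, 1, 3, 4, 6}
A[a U ¬b]: least fixpoint, start Z0 = Sat(¬b) = {0, 1, 3, 4, 6}, add states in Sat(a) with every successor in Z. Z1 = {0, 1, 3, 4, 5, 6}; fixed.
Sat(A[a U ¬b]) = {0, 1, 3, 4, 5, 6}
Sat(EX A[a U ¬b]) = {s : some successor in {0, 1, 3, 4, 5, 6}} = {0, 1, 4, 5, 6}
2 ∉ Sat(EX A[a U ¬b]) = {0, 1, 4, 5, 6}, so the formula does not hold at 2.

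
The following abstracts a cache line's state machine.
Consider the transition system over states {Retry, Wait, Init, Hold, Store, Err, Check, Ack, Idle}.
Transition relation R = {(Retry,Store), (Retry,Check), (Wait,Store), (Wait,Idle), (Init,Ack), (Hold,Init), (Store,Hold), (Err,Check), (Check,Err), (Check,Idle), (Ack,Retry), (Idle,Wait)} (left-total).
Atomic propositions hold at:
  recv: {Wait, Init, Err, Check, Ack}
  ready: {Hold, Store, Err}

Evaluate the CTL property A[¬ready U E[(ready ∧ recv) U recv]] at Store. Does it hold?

Sat(¬ready) = {Retry, Wait, Init, Check, Ack, Idle}
Sat(ready ∧ recv) = {Err}
E[(ready ∧ recv) U recv]: least fixpoint, start Z0 = Sat(recv) = {Wait, Init, Err, Check, Ack}, add states in Sat(ready ∧ recv) with some successor in Z. Already a fixed point.
Sat(E[(ready ∧ recv) U recv]) = {Wait, Init, Err, Check, Ack}
A[¬ready U E[(ready ∧ recv) U recv]]: least fixpoint, start Z0 = Sat(E[(ready ∧ recv) U recv]) = {Wait, Init, Err, Check, Ack}, add states in Sat(¬ready) with every successor in Z. Z1 = {Wait, Init, Err, Check, Ack, Idle}; fixed.
Sat(A[¬ready U E[(ready ∧ recv) U recv]]) = {Wait, Init, Err, Check, Ack, Idle}
Store ∉ Sat(A[¬ready U E[(ready ∧ recv) U recv]]) = {Wait, Init, Err, Check, Ack, Idle}, so the formula does not hold at Store.

No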